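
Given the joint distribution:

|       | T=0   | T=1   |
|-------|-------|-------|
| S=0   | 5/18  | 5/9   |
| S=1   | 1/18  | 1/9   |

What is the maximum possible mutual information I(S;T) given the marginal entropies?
The upper bound on mutual information is I(S;T) ≤ min(H(S), H(T)).

Marginal P(S) (row sums):
  P(S=0) = 5/18 + 5/9 = 5/6
  P(S=1) = 1/18 + 1/9 = 1/6
Marginal P(T) (column sums):
  P(T=0) = 5/18 + 1/18 = 1/3
  P(T=1) = 5/9 + 1/9 = 2/3

H(S) = -[(5/6)·log₂(5/6) + (1/6)·log₂(1/6)]
  = 0.2192 + 0.4308
  = 0.6500 bits
H(T) = -[(1/3)·log₂(1/3) + (2/3)·log₂(2/3)]
  = 0.5283 + 0.3900
  = 0.9183 bits

Maximum possible I(S;T) = min(0.6500, 0.9183) = 0.6500 bits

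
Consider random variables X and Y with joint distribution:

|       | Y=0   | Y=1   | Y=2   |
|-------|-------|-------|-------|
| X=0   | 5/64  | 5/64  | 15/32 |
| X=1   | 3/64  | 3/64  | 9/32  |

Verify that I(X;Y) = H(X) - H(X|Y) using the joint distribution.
Left side, from I(X;Y) = H(X) + H(Y) - H(X,Y):
Marginal P(X) (row sums):
  P(X=0) = 5/64 + 5/64 + 15/32 = 5/8
  P(X=1) = 3/64 + 3/64 + 9/32 = 3/8
Marginal P(Y) (column sums):
  P(Y=0) = 5/64 + 3/64 = 1/8
  P(Y=1) = 5/64 + 3/64 = 1/8
  P(Y=2) = 15/32 + 9/32 = 3/4

H(X) = -[(5/8)·log₂(5/8) + (3/8)·log₂(3/8)]
  = 0.4238 + 0.5306
  = 0.9544 bits
H(Y) = -[(1/8)·log₂(1/8) + (1/8)·log₂(1/8) + (3/4)·log₂(3/4)]
  = 0.3750 + 0.3750 + 0.3113
  = 1.0613 bits
H(X,Y) = -[(5/64)·log₂(5/64) + (5/64)·log₂(5/64) + (15/32)·log₂(15/32) + (3/64)·log₂(3/64) + (3/64)·log₂(3/64) + (9/32)·log₂(9/32)]
  = 0.2873 + 0.2873 + 0.5124 + 0.2070 + 0.2070 + 0.5147
  = 2.0157 bits

I(X;Y) = H(X) + H(Y) - H(X,Y)
  = 0.9544 + 1.0613 - 2.0157
  = 0.0000 bits

Right side, with H(X|Y) computed directly from the conditional probabilities:
H(X|Y) = -Σ P(X,Y)·log₂ P(X|Y), where P(X|Y) = P(X,Y) / P(Y)
  (X=0,Y=0): P(X|Y) = (5/64)/(1/8) = 5/8;  -(5/64)·log₂(5/8) = 0.0530
  (X=0,Y=1): P(X|Y) = (5/64)/(1/8) = 5/8;  -(5/64)·log₂(5/8) = 0.0530
  (X=0,Y=2): P(X|Y) = (15/32)/(3/4) = 5/8;  -(15/32)·log₂(5/8) = 0.3178
  (X=1,Y=0): P(X|Y) = (3/64)/(1/8) = 3/8;  -(3/64)·log₂(3/8) = 0.0663
  (X=1,Y=1): P(X|Y) = (3/64)/(1/8) = 3/8;  -(3/64)·log₂(3/8) = 0.0663
  (X=1,Y=2): P(X|Y) = (9/32)/(3/4) = 3/8;  -(9/32)·log₂(3/8) = 0.3980
H(X|Y) = 0.0530 + 0.0530 + 0.3178 + 0.0663 + 0.0663 + 0.3980
  = 0.9544 bits
H(X) - H(X|Y) = 0.9544 - 0.9544 = 0.0000 bits

Both sides equal 0.0000 bits, so I(X;Y) = H(X) - H(X|Y) ✓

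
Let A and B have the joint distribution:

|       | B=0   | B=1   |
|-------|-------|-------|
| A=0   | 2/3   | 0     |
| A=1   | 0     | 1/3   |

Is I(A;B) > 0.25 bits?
Marginal P(A) (row sums):
  P(A=0) = 2/3 + 0 = 2/3
  P(A=1) = 0 + 1/3 = 1/3
Marginal P(B) (column sums):
  P(B=0) = 2/3 + 0 = 2/3
  P(B=1) = 0 + 1/3 = 1/3

H(A) = -[(2/3)·log₂(2/3) + (1/3)·log₂(1/3)]
  = 0.3900 + 0.5283
  = 0.9183 bits
H(B) = -[(2/3)·log₂(2/3) + (1/3)·log₂(1/3)]
  = 0.3900 + 0.5283
  = 0.9183 bits
H(A,B) = -[(2/3)·log₂(2/3) + (1/3)·log₂(1/3)]
  = 0.3900 + 0.5283
  = 0.9183 bits

I(A;B) = H(A) + H(B) - H(A,B)
  = 0.9183 + 0.9183 - 0.9183
  = 0.9183 bits

Yes. I(A;B) = 0.9183 bits, which is > 0.25 bits.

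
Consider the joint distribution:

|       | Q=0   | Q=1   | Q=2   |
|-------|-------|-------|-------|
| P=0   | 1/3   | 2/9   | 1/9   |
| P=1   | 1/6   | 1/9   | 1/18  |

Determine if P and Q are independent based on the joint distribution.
Marginal P(P) (row sums):
  P(P=0) = 1/3 + 2/9 + 1/9 = 2/3
  P(P=1) = 1/6 + 1/9 + 1/18 = 1/3
Marginal P(Q) (column sums):
  P(Q=0) = 1/3 + 1/6 = 1/2
  P(Q=1) = 2/9 + 1/9 = 1/3
  P(Q=2) = 1/9 + 1/18 = 1/6

P and Q are independent iff P(P=i,Q=j) = P(P=i)·P(Q=j) for every cell.
  P(P=0)·P(Q=0) = 2/3 × 1/2 = 1/3 = P(P=0,Q=0) ✓
  P(P=0)·P(Q=1) = 2/3 × 1/3 = 2/9 = P(P=0,Q=1) ✓
  P(P=0)·P(Q=2) = 2/3 × 1/6 = 1/9 = P(P=0,Q=2) ✓
  P(P=1)·P(Q=0) = 1/3 × 1/2 = 1/6 = P(P=1,Q=0) ✓
  P(P=1)·P(Q=1) = 1/3 × 1/3 = 1/9 = P(P=1,Q=1) ✓
  P(P=1)·P(Q=2) = 1/3 × 1/6 = 1/18 = P(P=1,Q=2) ✓

Yes, P and Q are independent: every cell factors, so I(P;Q) = 0 bits.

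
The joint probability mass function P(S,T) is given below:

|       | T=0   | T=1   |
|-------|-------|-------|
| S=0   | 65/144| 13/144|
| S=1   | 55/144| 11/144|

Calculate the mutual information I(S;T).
Marginal P(S) (row sums):
  P(S=0) = 65/144 + 13/144 = 13/24
  P(S=1) = 55/144 + 11/144 = 11/24
Marginal P(T) (column sums):
  P(T=0) = 65/144 + 55/144 = 5/6
  P(T=1) = 13/144 + 11/144 = 1/6

H(S) = -[(13/24)·log₂(13/24) + (11/24)·log₂(11/24)]
  = 0.4791 + 0.5159
  = 0.9950 bits
H(T) = -[(5/6)·log₂(5/6) + (1/6)·log₂(1/6)]
  = 0.2192 + 0.4308
  = 0.6500 bits
H(S,T) = -[(65/144)·log₂(65/144) + (13/144)·log₂(13/144) + (55/144)·log₂(55/144) + (11/144)·log₂(11/144)]
  = 0.5180 + 0.3132 + 0.5304 + 0.2834
  = 1.6450 bits

I(S;T) = H(S) + H(T) - H(S,T)
  = 0.9950 + 0.6500 - 1.6450
  = 0.0000 bits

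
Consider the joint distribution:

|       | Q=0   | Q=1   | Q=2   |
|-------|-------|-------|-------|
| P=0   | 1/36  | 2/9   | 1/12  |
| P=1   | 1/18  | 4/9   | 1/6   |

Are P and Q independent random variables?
Marginal P(P) (row sums):
  P(P=0) = 1/36 + 2/9 + 1/12 = 1/3
  P(P=1) = 1/18 + 4/9 + 1/6 = 2/3
Marginal P(Q) (column sums):
  P(Q=0) = 1/36 + 1/18 = 1/12
  P(Q=1) = 2/9 + 4/9 = 2/3
  P(Q=2) = 1/12 + 1/6 = 1/4

P and Q are independent iff P(P=i,Q=j) = P(P=i)·P(Q=j) for every cell.
  P(P=0)·P(Q=0) = 1/3 × 1/12 = 1/36 = P(P=0,Q=0) ✓
  P(P=0)·P(Q=1) = 1/3 × 2/3 = 2/9 = P(P=0,Q=1) ✓
  P(P=0)·P(Q=2) = 1/3 × 1/4 = 1/12 = P(P=0,Q=2) ✓
  P(P=1)·P(Q=0) = 2/3 × 1/12 = 1/18 = P(P=1,Q=0) ✓
  P(P=1)·P(Q=1) = 2/3 × 2/3 = 4/9 = P(P=1,Q=1) ✓
  P(P=1)·P(Q=2) = 2/3 × 1/4 = 1/6 = P(P=1,Q=2) ✓

Yes, P and Q are independent: every cell factors, so I(P;Q) = 0 bits.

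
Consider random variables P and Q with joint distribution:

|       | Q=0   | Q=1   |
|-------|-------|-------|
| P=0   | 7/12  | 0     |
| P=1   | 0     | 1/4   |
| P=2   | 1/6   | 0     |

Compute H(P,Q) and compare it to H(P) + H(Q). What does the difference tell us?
Marginal P(P) (row sums):
  P(P=0) = 7/12 + 0 = 7/12
  P(P=1) = 0 + 1/4 = 1/4
  P(P=2) = 1/6 + 0 = 1/6
Marginal P(Q) (column sums):
  P(Q=0) = 7/12 + 0 + 1/6 = 3/4
  P(Q=1) = 0 + 1/4 + 0 = 1/4

H(P,Q) = -[(7/12)·log₂(7/12) + (1/4)·log₂(1/4) + (1/6)·log₂(1/6)]
  = 0.4536 + 0.5000 + 0.4308
  = 1.3844 bits
H(P) = -[(7/12)·log₂(7/12) + (1/4)·log₂(1/4) + (1/6)·log₂(1/6)]
  = 0.4536 + 0.5000 + 0.4308
  = 1.3844 bits
H(Q) = -[(3/4)·log₂(3/4) + (1/4)·log₂(1/4)]
  = 0.3113 + 0.5000
  = 0.8113 bits

H(P) + H(Q) = 1.3844 + 0.8113 = 2.1957 bits
Difference: H(P) + H(Q) - H(P,Q) = 2.1957 - 1.3844 = 0.8113 bits = I(P;Q)

The difference is the mutual information; it is positive here, so P and Q are dependent (knowing one reduces uncertainty about the other by 0.8113 bits).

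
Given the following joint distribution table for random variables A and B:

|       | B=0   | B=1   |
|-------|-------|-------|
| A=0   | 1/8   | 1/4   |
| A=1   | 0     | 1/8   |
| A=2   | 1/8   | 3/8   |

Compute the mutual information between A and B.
Marginal P(A) (row sums):
  P(A=0) = 1/8 + 1/4 = 3/8
  P(A=1) = 0 + 1/8 = 1/8
  P(A=2) = 1/8 + 3/8 = 1/2
Marginal P(B) (column sums):
  P(B=0) = 1/8 + 0 + 1/8 = 1/4
  P(B=1) = 1/4 + 1/8 + 3/8 = 3/4

H(A) = -[(3/8)·log₂(3/8) + (1/8)·log₂(1/8) + (1/2)·log₂(1/2)]
  = 0.5306 + 0.3750 + 0.5000
  = 1.4056 bits
H(B) = -[(1/4)·log₂(1/4) + (3/4)·log₂(3/4)]
  = 0.5000 + 0.3113
  = 0.8113 bits
H(A,B) = -[(1/8)·log₂(1/8) + (1/4)·log₂(1/4) + (1/8)·log₂(1/8) + (1/8)·log₂(1/8) + (3/8)·log₂(3/8)]
  = 0.3750 + 0.5000 + 0.3750 + 0.3750 + 0.5306
  = 2.1556 bits

I(A;B) = H(A) + H(B) - H(A,B)
  = 1.4056 + 0.8113 - 2.1556
  = 0.0613 bits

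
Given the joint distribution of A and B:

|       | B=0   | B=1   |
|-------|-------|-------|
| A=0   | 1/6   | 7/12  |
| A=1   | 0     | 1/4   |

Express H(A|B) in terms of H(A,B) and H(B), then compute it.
H(A|B) = H(A,B) - H(B)

Marginal P(B) (column sums):
  P(B=0) = 1/6 + 0 = 1/6
  P(B=1) = 7/12 + 1/4 = 5/6

H(A,B) = -[(1/6)·log₂(1/6) + (7/12)·log₂(7/12) + (1/4)·log₂(1/4)]
  = 0.4308 + 0.4536 + 0.5000
  = 1.3844 bits
H(B) = -[(1/6)·log₂(1/6) + (5/6)·log₂(5/6)]
  = 0.4308 + 0.2192
  = 0.6500 bits

H(A|B) = 1.3844 - 0.6500 = 0.7344 bits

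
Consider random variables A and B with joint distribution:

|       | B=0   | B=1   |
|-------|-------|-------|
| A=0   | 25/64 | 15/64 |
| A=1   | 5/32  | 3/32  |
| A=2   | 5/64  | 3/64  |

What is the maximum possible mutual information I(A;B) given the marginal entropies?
The upper bound on mutual information is I(A;B) ≤ min(H(A), H(B)).

Marginal P(A) (row sums):
  P(A=0) = 25/64 + 15/64 = 5/8
  P(A=1) = 5/32 + 3/32 = 1/4
  P(A=2) = 5/64 + 3/64 = 1/8
Marginal P(B) (column sums):
  P(B=0) = 25/64 + 5/32 + 5/64 = 5/8
  P(B=1) = 15/64 + 3/32 + 3/64 = 3/8

H(A) = -[(5/8)·log₂(5/8) + (1/4)·log₂(1/4) + (1/8)·log₂(1/8)]
  = 0.4238 + 0.5000 + 0.3750
  = 1.2988 bits
H(B) = -[(5/8)·log₂(5/8) + (3/8)·log₂(3/8)]
  = 0.4238 + 0.5306
  = 0.9544 bits

Maximum possible I(A;B) = min(1.2988, 0.9544) = 0.9544 bits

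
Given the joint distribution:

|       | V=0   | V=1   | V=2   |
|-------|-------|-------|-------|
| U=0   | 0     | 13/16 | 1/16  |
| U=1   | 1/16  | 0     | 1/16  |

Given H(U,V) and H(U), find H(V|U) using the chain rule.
From the chain rule: H(U,V) = H(U) + H(V|U)
Therefore: H(V|U) = H(U,V) - H(U)

H(U,V) = -[(13/16)·log₂(13/16) + (1/16)·log₂(1/16) + (1/16)·log₂(1/16) + (1/16)·log₂(1/16)]
  = 0.2434 + 0.2500 + 0.2500 + 0.2500
  = 0.9934 bits
Marginal P(U) (row sums):
  P(U=0) = 0 + 13/16 + 1/16 = 7/8
  P(U=1) = 1/16 + 0 + 1/16 = 1/8
H(U) = -[(7/8)·log₂(7/8) + (1/8)·log₂(1/8)]
  = 0.1686 + 0.3750
  = 0.5436 bits

H(V|U) = 0.9934 - 0.5436 = 0.4498 bits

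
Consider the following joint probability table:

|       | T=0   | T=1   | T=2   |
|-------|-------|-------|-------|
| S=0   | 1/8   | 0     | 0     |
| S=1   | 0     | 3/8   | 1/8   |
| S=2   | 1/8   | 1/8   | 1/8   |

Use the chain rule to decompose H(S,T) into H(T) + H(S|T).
By the chain rule: H(S,T) = H(T) + H(S|T)

Marginal P(T) (column sums):
  P(T=0) = 1/8 + 0 + 1/8 = 1/4
  P(T=1) = 0 + 3/8 + 1/8 = 1/2
  P(T=2) = 0 + 1/8 + 1/8 = 1/4
H(T) = -[(1/4)·log₂(1/4) + (1/2)·log₂(1/2) + (1/4)·log₂(1/4)]
  = 0.5000 + 0.5000 + 0.5000
  = 1.5000 bits
H(S|T) = -Σ P(S,T)·log₂ P(S|T), where P(S|T) = P(S,T) / P(T)
  (cells with P(S,T) = 0 contribute 0)
  (S=0,T=0): P(S|T) = (1/8)/(1/4) = 1/2;  -(1/8)·log₂(1/2) = 0.1250
  (S=1,T=1): P(S|T) = (3/8)/(1/2) = 3/4;  -(3/8)·log₂(3/4) = 0.1556
  (S=1,T=2): P(S|T) = (1/8)/(1/4) = 1/2;  -(1/8)·log₂(1/2) = 0.1250
  (S=2,T=0): P(S|T) = (1/8)/(1/4) = 1/2;  -(1/8)·log₂(1/2) = 0.1250
  (S=2,T=1): P(S|T) = (1/8)/(1/2) = 1/4;  -(1/8)·log₂(1/4) = 0.2500
  (S=2,T=2): P(S|T) = (1/8)/(1/4) = 1/2;  -(1/8)·log₂(1/2) = 0.1250
H(S|T) = 0.1250 + 0.1556 + 0.1250 + 0.1250 + 0.2500 + 0.1250
  = 0.9056 bits

H(S,T) = H(T) + H(S|T) = 1.5000 + 0.9056 = 2.4056 bits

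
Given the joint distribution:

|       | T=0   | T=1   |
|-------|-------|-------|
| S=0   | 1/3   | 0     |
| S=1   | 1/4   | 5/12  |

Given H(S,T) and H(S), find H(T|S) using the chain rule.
From the chain rule: H(S,T) = H(S) + H(T|S)
Therefore: H(T|S) = H(S,T) - H(S)

H(S,T) = -[(1/3)·log₂(1/3) + (1/4)·log₂(1/4) + (5/12)·log₂(5/12)]
  = 0.5283 + 0.5000 + 0.5263
  = 1.5546 bits
Marginal P(S) (row sums):
  P(S=0) = 1/3 + 0 = 1/3
  P(S=1) = 1/4 + 5/12 = 2/3
H(S) = -[(1/3)·log₂(1/3) + (2/3)·log₂(2/3)]
  = 0.5283 + 0.3900
  = 0.9183 bits

H(T|S) = 1.5546 - 0.9183 = 0.6363 bits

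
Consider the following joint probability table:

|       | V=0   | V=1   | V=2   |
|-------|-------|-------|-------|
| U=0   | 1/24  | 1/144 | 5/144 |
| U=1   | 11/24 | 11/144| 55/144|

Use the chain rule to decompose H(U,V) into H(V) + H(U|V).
By the chain rule: H(U,V) = H(V) + H(U|V)

Marginal P(V) (column sums):
  P(V=0) = 1/24 + 11/24 = 1/2
  P(V=1) = 1/144 + 11/144 = 1/12
  P(V=2) = 5/144 + 55/144 = 5/12
H(V) = -[(1/2)·log₂(1/2) + (1/12)·log₂(1/12) + (5/12)·log₂(5/12)]
  = 0.5000 + 0.2987 + 0.5263
  = 1.3250 bits
H(U|V) = -Σ P(U,V)·log₂ P(U|V), where P(U|V) = P(U,V) / P(V)
  (U=0,V=0): P(U|V) = (1/24)/(1/2) = 1/12;  -(1/24)·log₂(1/12) = 0.1494
  (U=0,V=1): P(U|V) = (1/144)/(1/12) = 1/12;  -(1/144)·log₂(1/12) = 0.0249
  (U=0,V=2): P(U|V) = (5/144)/(5/12) = 1/12;  -(5/144)·log₂(1/12) = 0.1245
  (U=1,V=0): P(U|V) = (11/24)/(1/2) = 11/12;  -(11/24)·log₂(11/12) = 0.0575
  (U=1,V=1): P(U|V) = (11/144)/(1/12) = 11/12;  -(11/144)·log₂(11/12) = 0.0096
  (U=1,V=2): P(U|V) = (55/144)/(5/12) = 11/12;  -(55/144)·log₂(11/12) = 0.0479
H(U|V) = 0.1494 + 0.0249 + 0.1245 + 0.0575 + 0.0096 + 0.0479
  = 0.4138 bits

H(U,V) = H(V) + H(U|V) = 1.3250 + 0.4138 = 1.7388 bits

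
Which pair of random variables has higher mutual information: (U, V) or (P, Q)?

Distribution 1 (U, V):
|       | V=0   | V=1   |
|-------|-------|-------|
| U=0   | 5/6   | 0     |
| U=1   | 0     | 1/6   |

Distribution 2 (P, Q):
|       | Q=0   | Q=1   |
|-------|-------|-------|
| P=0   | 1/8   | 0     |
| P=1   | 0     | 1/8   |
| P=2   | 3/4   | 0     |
Distribution 1 (U, V):
Marginal P(U) (row sums):
  P(U=0) = 5/6 + 0 = 5/6
  P(U=1) = 0 + 1/6 = 1/6
Marginal P(V) (column sums):
  P(V=0) = 5/6 + 0 = 5/6
  P(V=1) = 0 + 1/6 = 1/6

H(U) = -[(5/6)·log₂(5/6) + (1/6)·log₂(1/6)]
  = 0.2192 + 0.4308
  = 0.6500 bits
H(V) = -[(5/6)·log₂(5/6) + (1/6)·log₂(1/6)]
  = 0.2192 + 0.4308
  = 0.6500 bits
H(U,V) = -[(5/6)·log₂(5/6) + (1/6)·log₂(1/6)]
  = 0.2192 + 0.4308
  = 0.6500 bits

I(U;V) = H(U) + H(V) - H(U,V)
  = 0.6500 + 0.6500 - 0.6500
  = 0.6500 bits

Distribution 2 (P, Q):
Marginal P(P) (row sums):
  P(P=0) = 1/8 + 0 = 1/8
  P(P=1) = 0 + 1/8 = 1/8
  P(P=2) = 3/4 + 0 = 3/4
Marginal P(Q) (column sums):
  P(Q=0) = 1/8 + 0 + 3/4 = 7/8
  P(Q=1) = 0 + 1/8 + 0 = 1/8

H(P) = -[(1/8)·log₂(1/8) + (1/8)·log₂(1/8) + (3/4)·log₂(3/4)]
  = 0.3750 + 0.3750 + 0.3113
  = 1.0613 bits
H(Q) = -[(7/8)·log₂(7/8) + (1/8)·log₂(1/8)]
  = 0.1686 + 0.3750
  = 0.5436 bits
H(P,Q) = -[(1/8)·log₂(1/8) + (1/8)·log₂(1/8) + (3/4)·log₂(3/4)]
  = 0.3750 + 0.3750 + 0.3113
  = 1.0613 bits

I(P;Q) = H(P) + H(Q) - H(P,Q)
  = 1.0613 + 0.5436 - 1.0613
  = 0.5436 bits

I(U;V) = 0.6500 bits > I(P;Q) = 0.5436 bits, so (U, V) has the higher mutual information (stronger dependence).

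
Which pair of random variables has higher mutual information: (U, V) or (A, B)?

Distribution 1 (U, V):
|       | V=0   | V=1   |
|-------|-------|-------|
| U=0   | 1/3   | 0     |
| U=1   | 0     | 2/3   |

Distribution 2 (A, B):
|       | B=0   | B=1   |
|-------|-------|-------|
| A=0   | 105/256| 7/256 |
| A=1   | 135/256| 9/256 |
Distribution 1 (U, V):
Marginal P(U) (row sums):
  P(U=0) = 1/3 + 0 = 1/3
  P(U=1) = 0 + 2/3 = 2/3
Marginal P(V) (column sums):
  P(V=0) = 1/3 + 0 = 1/3
  P(V=1) = 0 + 2/3 = 2/3

H(U) = -[(1/3)·log₂(1/3) + (2/3)·log₂(2/3)]
  = 0.5283 + 0.3900
  = 0.9183 bits
H(V) = -[(1/3)·log₂(1/3) + (2/3)·log₂(2/3)]
  = 0.5283 + 0.3900
  = 0.9183 bits
H(U,V) = -[(1/3)·log₂(1/3) + (2/3)·log₂(2/3)]
  = 0.5283 + 0.3900
  = 0.9183 bits

I(U;V) = H(U) + H(V) - H(U,V)
  = 0.9183 + 0.9183 - 0.9183
  = 0.9183 bits

Distribution 2 (A, B):
Marginal P(A) (row sums):
  P(A=0) = 105/256 + 7/256 = 7/16
  P(A=1) = 135/256 + 9/256 = 9/16
Marginal P(B) (column sums):
  P(B=0) = 105/256 + 135/256 = 15/16
  P(B=1) = 7/256 + 9/256 = 1/16

H(A) = -[(7/16)·log₂(7/16) + (9/16)·log₂(9/16)]
  = 0.5218 + 0.4669
  = 0.9887 bits
H(B) = -[(15/16)·log₂(15/16) + (1/16)·log₂(1/16)]
  = 0.0873 + 0.2500
  = 0.3373 bits
H(A,B) = -[(105/256)·log₂(105/256) + (7/256)·log₂(7/256) + (135/256)·log₂(135/256) + (9/256)·log₂(9/256)]
  = 0.5274 + 0.1420 + 0.4868 + 0.1698
  = 1.3260 bits

I(A;B) = H(A) + H(B) - H(A,B)
  = 0.9887 + 0.3373 - 1.3260
  = 0.0000 bits

I(U;V) = 0.9183 bits > I(A;B) = 0.0000 bits, so (U, V) has the higher mutual information (stronger dependence).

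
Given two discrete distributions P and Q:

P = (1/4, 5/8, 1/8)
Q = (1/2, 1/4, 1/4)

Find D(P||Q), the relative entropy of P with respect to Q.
D(P||Q) = Σ P(i) log₂(P(i)/Q(i))
  i=0: (1/4) × log₂((1/4)/(1/2)) = (1/4) × log₂(1/2) = -0.2500
  i=1: (5/8) × log₂((5/8)/(1/4)) = (5/8) × log₂(5/2) = 0.8262
  i=2: (1/8) × log₂((1/8)/(1/4)) = (1/8) × log₂(1/2) = -0.1250
D(P||Q) = -0.2500 + 0.8262 - 0.1250
  = 0.4512 bits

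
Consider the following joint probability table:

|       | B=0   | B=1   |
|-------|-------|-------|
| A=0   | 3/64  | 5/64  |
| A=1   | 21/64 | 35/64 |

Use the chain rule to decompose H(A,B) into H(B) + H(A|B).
By the chain rule: H(A,B) = H(B) + H(A|B)

Marginal P(B) (column sums):
  P(B=0) = 3/64 + 21/64 = 3/8
  P(B=1) = 5/64 + 35/64 = 5/8
H(B) = -[(3/8)·log₂(3/8) + (5/8)·log₂(5/8)]
  = 0.5306 + 0.4238
  = 0.9544 bits
H(A|B) = -Σ P(A,B)·log₂ P(A|B), where P(A|B) = P(A,B) / P(B)
  (A=0,B=0): P(A|B) = (3/64)/(3/8) = 1/8;  -(3/64)·log₂(1/8) = 0.1406
  (A=0,B=1): P(A|B) = (5/64)/(5/8) = 1/8;  -(5/64)·log₂(1/8) = 0.2344
  (A=1,B=0): P(A|B) = (21/64)/(3/8) = 7/8;  -(21/64)·log₂(7/8) = 0.0632
  (A=1,B=1): P(A|B) = (35/64)/(5/8) = 7/8;  -(35/64)·log₂(7/8) = 0.1054
H(A|B) = 0.1406 + 0.2344 + 0.0632 + 0.1054
  = 0.5436 bits

H(A,B) = H(B) + H(A|B) = 0.9544 + 0.5436 = 1.4980 bits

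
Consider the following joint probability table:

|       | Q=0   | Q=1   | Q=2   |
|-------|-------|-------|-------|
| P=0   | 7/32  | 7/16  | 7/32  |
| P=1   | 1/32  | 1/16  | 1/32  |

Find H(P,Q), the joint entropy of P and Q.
H(P,Q) = -Σ P(P,Q) log₂ P(P,Q), summed over the non-zero cells:
H(P,Q) = -[(7/32)·log₂(7/32) + (7/16)·log₂(7/16) + (7/32)·log₂(7/32) + (1/32)·log₂(1/32) + (1/16)·log₂(1/16) + (1/32)·log₂(1/32)]
  = 0.4796 + 0.5218 + 0.4796 + 0.1563 + 0.2500 + 0.1563
  = 2.0436 bits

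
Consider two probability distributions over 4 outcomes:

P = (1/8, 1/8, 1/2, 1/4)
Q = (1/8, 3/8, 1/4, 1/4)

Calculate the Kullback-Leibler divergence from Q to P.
D(P||Q) = Σ P(i) log₂(P(i)/Q(i))
  i=0: (1/8) × log₂((1/8)/(1/8)) = (1/8) × log₂(1) = 0.0000
  i=1: (1/8) × log₂((1/8)/(3/8)) = (1/8) × log₂(1/3) = -0.1981
  i=2: (1/2) × log₂((1/2)/(1/4)) = (1/2) × log₂(2) = 0.5000
  i=3: (1/4) × log₂((1/4)/(1/4)) = (1/4) × log₂(1) = 0.0000
D(P||Q) = 0.0000 - 0.1981 + 0.5000 + 0.0000
  = 0.3019 bits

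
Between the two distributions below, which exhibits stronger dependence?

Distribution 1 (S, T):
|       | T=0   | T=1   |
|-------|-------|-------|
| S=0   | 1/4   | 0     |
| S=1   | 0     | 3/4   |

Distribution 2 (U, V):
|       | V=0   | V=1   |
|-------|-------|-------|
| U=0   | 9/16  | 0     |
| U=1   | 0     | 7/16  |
Distribution 1 (S, T):
Marginal P(S) (row sums):
  P(S=0) = 1/4 + 0 = 1/4
  P(S=1) = 0 + 3/4 = 3/4
Marginal P(T) (column sums):
  P(T=0) = 1/4 + 0 = 1/4
  P(T=1) = 0 + 3/4 = 3/4

H(S) = -[(1/4)·log₂(1/4) + (3/4)·log₂(3/4)]
  = 0.5000 + 0.3113
  = 0.8113 bits
H(T) = -[(1/4)·log₂(1/4) + (3/4)·log₂(3/4)]
  = 0.5000 + 0.3113
  = 0.8113 bits
H(S,T) = -[(1/4)·log₂(1/4) + (3/4)·log₂(3/4)]
  = 0.5000 + 0.3113
  = 0.8113 bits

I(S;T) = H(S) + H(T) - H(S,T)
  = 0.8113 + 0.8113 - 0.8113
  = 0.8113 bits

Distribution 2 (U, V):
Marginal P(U) (row sums):
  P(U=0) = 9/16 + 0 = 9/16
  P(U=1) = 0 + 7/16 = 7/16
Marginal P(V) (column sums):
  P(V=0) = 9/16 + 0 = 9/16
  P(V=1) = 0 + 7/16 = 7/16

H(U) = -[(9/16)·log₂(9/16) + (7/16)·log₂(7/16)]
  = 0.4669 + 0.5218
  = 0.9887 bits
H(V) = -[(9/16)·log₂(9/16) + (7/16)·log₂(7/16)]
  = 0.4669 + 0.5218
  = 0.9887 bits
H(U,V) = -[(9/16)·log₂(9/16) + (7/16)·log₂(7/16)]
  = 0.4669 + 0.5218
  = 0.9887 bits

I(U;V) = H(U) + H(V) - H(U,V)
  = 0.9887 + 0.9887 - 0.9887
  = 0.9887 bits

I(U;V) = 0.9887 bits > I(S;T) = 0.8113 bits, so (U, V) has the higher mutual information (stronger dependence).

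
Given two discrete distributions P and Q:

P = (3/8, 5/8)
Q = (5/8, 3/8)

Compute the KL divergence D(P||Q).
D(P||Q) = Σ P(i) log₂(P(i)/Q(i))
  i=0: (3/8) × log₂((3/8)/(5/8)) = (3/8) × log₂(3/5) = -0.2764
  i=1: (5/8) × log₂((5/8)/(3/8)) = (5/8) × log₂(5/3) = 0.4606
D(P||Q) = -0.2764 + 0.4606
  = 0.1842 bits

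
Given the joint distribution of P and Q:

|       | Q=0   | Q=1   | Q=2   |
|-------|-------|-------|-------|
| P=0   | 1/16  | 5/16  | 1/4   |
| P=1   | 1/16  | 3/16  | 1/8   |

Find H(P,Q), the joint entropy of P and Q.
H(P,Q) = -Σ P(P,Q) log₂ P(P,Q), summed over the non-zero cells:
H(P,Q) = -[(1/16)·log₂(1/16) + (5/16)·log₂(5/16) + (1/4)·log₂(1/4) + (1/16)·log₂(1/16) + (3/16)·log₂(3/16) + (1/8)·log₂(1/8)]
  = 0.2500 + 0.5244 + 0.5000 + 0.2500 + 0.4528 + 0.3750
  = 2.3522 bits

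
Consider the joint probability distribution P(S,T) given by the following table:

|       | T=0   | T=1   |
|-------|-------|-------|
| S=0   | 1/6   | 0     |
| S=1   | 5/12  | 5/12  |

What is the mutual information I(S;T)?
Marginal P(S) (row sums):
  P(S=0) = 1/6 + 0 = 1/6
  P(S=1) = 5/12 + 5/12 = 5/6
Marginal P(T) (column sums):
  P(T=0) = 1/6 + 5/12 = 7/12
  P(T=1) = 0 + 5/12 = 5/12

H(S) = -[(1/6)·log₂(1/6) + (5/6)·log₂(5/6)]
  = 0.4308 + 0.2192
  = 0.6500 bits
H(T) = -[(7/12)·log₂(7/12) + (5/12)·log₂(5/12)]
  = 0.4536 + 0.5263
  = 0.9799 bits
H(S,T) = -[(1/6)·log₂(1/6) + (5/12)·log₂(5/12) + (5/12)·log₂(5/12)]
  = 0.4308 + 0.5263 + 0.5263
  = 1.4834 bits

I(S;T) = H(S) + H(T) - H(S,T)
  = 0.6500 + 0.9799 - 1.4834
  = 0.1465 bits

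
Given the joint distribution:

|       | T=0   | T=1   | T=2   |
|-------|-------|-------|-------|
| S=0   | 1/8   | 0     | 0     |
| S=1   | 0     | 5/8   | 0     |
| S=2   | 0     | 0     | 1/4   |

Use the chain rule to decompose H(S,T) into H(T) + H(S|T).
By the chain rule: H(S,T) = H(T) + H(S|T)

Marginal P(T) (column sums):
  P(T=0) = 1/8 + 0 + 0 = 1/8
  P(T=1) = 0 + 5/8 + 0 = 5/8
  P(T=2) = 0 + 0 + 1/4 = 1/4
H(T) = -[(1/8)·log₂(1/8) + (5/8)·log₂(5/8) + (1/4)·log₂(1/4)]
  = 0.3750 + 0.4238 + 0.5000
  = 1.2988 bits
H(S|T) = -Σ P(S,T)·log₂ P(S|T), where P(S|T) = P(S,T) / P(T)
  (cells with P(S,T) = 0 contribute 0)
  (S=0,T=0): P(S|T) = (1/8)/(1/8) = 1;  -(1/8)·log₂(1) = 0.0000
  (S=1,T=1): P(S|T) = (5/8)/(5/8) = 1;  -(5/8)·log₂(1) = 0.0000
  (S=2,T=2): P(S|T) = (1/4)/(1/4) = 1;  -(1/4)·log₂(1) = 0.0000
H(S|T) = 0.0000 + 0.0000 + 0.0000
  = 0.0000 bits

H(S,T) = H(T) + H(S|T) = 1.2988 + 0.0000 = 1.2988 bits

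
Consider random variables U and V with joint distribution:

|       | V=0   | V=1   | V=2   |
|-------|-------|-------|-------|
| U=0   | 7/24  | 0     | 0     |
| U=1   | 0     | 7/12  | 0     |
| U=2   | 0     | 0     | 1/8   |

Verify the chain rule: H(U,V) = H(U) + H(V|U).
Left side:
H(U,V) = -[(7/24)·log₂(7/24) + (7/12)·log₂(7/12) + (1/8)·log₂(1/8)]
  = 0.5185 + 0.4536 + 0.3750
  = 1.3471 bits

Right side:
Marginal P(U) (row sums):
  P(U=0) = 7/24 + 0 + 0 = 7/24
  P(U=1) = 0 + 7/12 + 0 = 7/12
  P(U=2) = 0 + 0 + 1/8 = 1/8
H(U) = -[(7/24)·log₂(7/24) + (7/12)·log₂(7/12) + (1/8)·log₂(1/8)]
  = 0.5185 + 0.4536 + 0.3750
  = 1.3471 bits
H(V|U) = -Σ P(U,V)·log₂ P(V|U), where P(V|U) = P(U,V) / P(U)
  (cells with P(U,V) = 0 contribute 0)
  (U=0,V=0): P(V|U) = (7/24)/(7/24) = 1;  -(7/24)·log₂(1) = 0.0000
  (U=1,V=1): P(V|U) = (7/12)/(7/12) = 1;  -(7/12)·log₂(1) = 0.0000
  (U=2,V=2): P(V|U) = (1/8)/(1/8) = 1;  -(1/8)·log₂(1) = 0.0000
H(V|U) = 0.0000 + 0.0000 + 0.0000
  = 0.0000 bits
H(U) + H(V|U) = 1.3471 + 0.0000 = 1.3471 bits

Both sides equal 1.3471 bits, so the chain rule holds ✓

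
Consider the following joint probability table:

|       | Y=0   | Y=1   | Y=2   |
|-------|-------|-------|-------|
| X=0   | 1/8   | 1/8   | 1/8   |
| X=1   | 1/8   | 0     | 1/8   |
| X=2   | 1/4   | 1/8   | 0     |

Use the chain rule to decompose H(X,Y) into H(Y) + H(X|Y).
By the chain rule: H(X,Y) = H(Y) + H(X|Y)

Marginal P(Y) (column sums):
  P(Y=0) = 1/8 + 1/8 + 1/4 = 1/2
  P(Y=1) = 1/8 + 0 + 1/8 = 1/4
  P(Y=2) = 1/8 + 1/8 + 0 = 1/4
H(Y) = -[(1/2)·log₂(1/2) + (1/4)·log₂(1/4) + (1/4)·log₂(1/4)]
  = 0.5000 + 0.5000 + 0.5000
  = 1.5000 bits
H(X|Y) = -Σ P(X,Y)·log₂ P(X|Y), where P(X|Y) = P(X,Y) / P(Y)
  (cells with P(X,Y) = 0 contribute 0)
  (X=0,Y=0): P(X|Y) = (1/8)/(1/2) = 1/4;  -(1/8)·log₂(1/4) = 0.2500
  (X=0,Y=1): P(X|Y) = (1/8)/(1/4) = 1/2;  -(1/8)·log₂(1/2) = 0.1250
  (X=0,Y=2): P(X|Y) = (1/8)/(1/4) = 1/2;  -(1/8)·log₂(1/2) = 0.1250
  (X=1,Y=0): P(X|Y) = (1/8)/(1/2) = 1/4;  -(1/8)·log₂(1/4) = 0.2500
  (X=1,Y=2): P(X|Y) = (1/8)/(1/4) = 1/2;  -(1/8)·log₂(1/2) = 0.1250
  (X=2,Y=0): P(X|Y) = (1/4)/(1/2) = 1/2;  -(1/4)·log₂(1/2) = 0.2500
  (X=2,Y=1): P(X|Y) = (1/8)/(1/4) = 1/2;  -(1/8)·log₂(1/2) = 0.1250
H(X|Y) = 0.2500 + 0.1250 + 0.1250 + 0.2500 + 0.1250 + 0.2500 + 0.1250
  = 1.2500 bits

H(X,Y) = H(Y) + H(X|Y) = 1.5000 + 1.2500 = 2.7500 bits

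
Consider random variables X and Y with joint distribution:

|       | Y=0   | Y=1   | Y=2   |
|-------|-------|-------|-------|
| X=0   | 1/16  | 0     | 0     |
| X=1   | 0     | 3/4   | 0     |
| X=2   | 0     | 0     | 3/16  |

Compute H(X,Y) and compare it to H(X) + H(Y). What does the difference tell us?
Marginal P(X) (row sums):
  P(X=0) = 1/16 + 0 + 0 = 1/16
  P(X=1) = 0 + 3/4 + 0 = 3/4
  P(X=2) = 0 + 0 + 3/16 = 3/16
Marginal P(Y) (column sums):
  P(Y=0) = 1/16 + 0 + 0 = 1/16
  P(Y=1) = 0 + 3/4 + 0 = 3/4
  P(Y=2) = 0 + 0 + 3/16 = 3/16

H(X,Y) = -[(1/16)·log₂(1/16) + (3/4)·log₂(3/4) + (3/16)·log₂(3/16)]
  = 0.2500 + 0.3113 + 0.4528
  = 1.0141 bits
H(X) = -[(1/16)·log₂(1/16) + (3/4)·log₂(3/4) + (3/16)·log₂(3/16)]
  = 0.2500 + 0.3113 + 0.4528
  = 1.0141 bits
H(Y) = -[(1/16)·log₂(1/16) + (3/4)·log₂(3/4) + (3/16)·log₂(3/16)]
  = 0.2500 + 0.3113 + 0.4528
  = 1.0141 bits

H(X) + H(Y) = 1.0141 + 1.0141 = 2.0282 bits
Difference: H(X) + H(Y) - H(X,Y) = 2.0282 - 1.0141 = 1.0141 bits = I(X;Y)

The difference is the mutual information; it is positive here, so X and Y are dependent (knowing one reduces uncertainty about the other by 1.0141 bits).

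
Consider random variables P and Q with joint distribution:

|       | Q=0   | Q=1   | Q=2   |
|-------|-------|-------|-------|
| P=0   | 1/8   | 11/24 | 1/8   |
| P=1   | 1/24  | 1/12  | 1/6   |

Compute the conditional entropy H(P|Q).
Marginal P(Q) (column sums):
  P(Q=0) = 1/8 + 1/24 = 1/6
  P(Q=1) = 11/24 + 1/12 = 13/24
  P(Q=2) = 1/8 + 1/6 = 7/24

H(P|Q) = -Σ P(P,Q)·log₂ P(P|Q), where P(P|Q) = P(P,Q) / P(Q)
  (P=0,Q=0): P(P|Q) = (1/8)/(1/6) = 3/4;  -(1/8)·log₂(3/4) = 0.0519
  (P=0,Q=1): P(P|Q) = (11/24)/(13/24) = 11/13;  -(11/24)·log₂(11/13) = 0.1105
  (P=0,Q=2): P(P|Q) = (1/8)/(7/24) = 3/7;  -(1/8)·log₂(3/7) = 0.1528
  (P=1,Q=0): P(P|Q) = (1/24)/(1/6) = 1/4;  -(1/24)·log₂(1/4) = 0.0833
  (P=1,Q=1): P(P|Q) = (1/12)/(13/24) = 2/13;  -(1/12)·log₂(2/13) = 0.2250
  (P=1,Q=2): P(P|Q) = (1/6)/(7/24) = 4/7;  -(1/6)·log₂(4/7) = 0.1346
H(P|Q) = 0.0519 + 0.1105 + 0.1528 + 0.0833 + 0.2250 + 0.1346
  = 0.7581 bits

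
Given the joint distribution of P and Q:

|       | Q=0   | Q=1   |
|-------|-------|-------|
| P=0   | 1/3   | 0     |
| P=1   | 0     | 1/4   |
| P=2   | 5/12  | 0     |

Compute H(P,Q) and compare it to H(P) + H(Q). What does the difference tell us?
Marginal P(P) (row sums):
  P(P=0) = 1/3 + 0 = 1/3
  P(P=1) = 0 + 1/4 = 1/4
  P(P=2) = 5/12 + 0 = 5/12
Marginal P(Q) (column sums):
  P(Q=0) = 1/3 + 0 + 5/12 = 3/4
  P(Q=1) = 0 + 1/4 + 0 = 1/4

H(P,Q) = -[(1/3)·log₂(1/3) + (1/4)·log₂(1/4) + (5/12)·log₂(5/12)]
  = 0.5283 + 0.5000 + 0.5263
  = 1.5546 bits
H(P) = -[(1/3)·log₂(1/3) + (1/4)·log₂(1/4) + (5/12)·log₂(5/12)]
  = 0.5283 + 0.5000 + 0.5263
  = 1.5546 bits
H(Q) = -[(3/4)·log₂(3/4) + (1/4)·log₂(1/4)]
  = 0.3113 + 0.5000
  = 0.8113 bits

H(P) + H(Q) = 1.5546 + 0.8113 = 2.3659 bits
Difference: H(P) + H(Q) - H(P,Q) = 2.3659 - 1.5546 = 0.8113 bits = I(P;Q)

The difference is the mutual information; it is positive here, so P and Q are dependent (knowing one reduces uncertainty about the other by 0.8113 bits).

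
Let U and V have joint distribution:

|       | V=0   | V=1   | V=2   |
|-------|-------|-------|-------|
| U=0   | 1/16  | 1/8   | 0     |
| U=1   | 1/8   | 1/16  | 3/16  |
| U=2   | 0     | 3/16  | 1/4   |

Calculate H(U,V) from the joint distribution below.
H(U,V) = -Σ P(U,V) log₂ P(U,V), summed over the non-zero cells:
H(U,V) = -[(1/16)·log₂(1/16) + (1/8)·log₂(1/8) + (1/8)·log₂(1/8) + (1/16)·log₂(1/16) + (3/16)·log₂(3/16) + (3/16)·log₂(3/16) + (1/4)·log₂(1/4)]
  = 0.2500 + 0.3750 + 0.3750 + 0.2500 + 0.4528 + 0.4528 + 0.5000
  = 2.6556 bits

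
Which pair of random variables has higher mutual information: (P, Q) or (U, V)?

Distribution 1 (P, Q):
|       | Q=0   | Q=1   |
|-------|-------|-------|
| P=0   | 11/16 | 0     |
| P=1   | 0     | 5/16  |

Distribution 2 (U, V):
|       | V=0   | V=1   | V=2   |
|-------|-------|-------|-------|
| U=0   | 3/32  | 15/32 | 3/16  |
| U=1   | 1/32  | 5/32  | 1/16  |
Distribution 1 (P, Q):
Marginal P(P) (row sums):
  P(P=0) = 11/16 + 0 = 11/16
  P(P=1) = 0 + 5/16 = 5/16
Marginal P(Q) (column sums):
  P(Q=0) = 11/16 + 0 = 11/16
  P(Q=1) = 0 + 5/16 = 5/16

H(P) = -[(11/16)·log₂(11/16) + (5/16)·log₂(5/16)]
  = 0.3716 + 0.5244
  = 0.8960 bits
H(Q) = -[(11/16)·log₂(11/16) + (5/16)·log₂(5/16)]
  = 0.3716 + 0.5244
  = 0.8960 bits
H(P,Q) = -[(11/16)·log₂(11/16) + (5/16)·log₂(5/16)]
  = 0.3716 + 0.5244
  = 0.8960 bits

I(P;Q) = H(P) + H(Q) - H(P,Q)
  = 0.8960 + 0.8960 - 0.8960
  = 0.8960 bits

Distribution 2 (U, V):
Marginal P(U) (row sums):
  P(U=0) = 3/32 + 15/32 + 3/16 = 3/4
  P(U=1) = 1/32 + 5/32 + 1/16 = 1/4
Marginal P(V) (column sums):
  P(V=0) = 3/32 + 1/32 = 1/8
  P(V=1) = 15/32 + 5/32 = 5/8
  P(V=2) = 3/16 + 1/16 = 1/4

H(U) = -[(3/4)·log₂(3/4) + (1/4)·log₂(1/4)]
  = 0.3113 + 0.5000
  = 0.8113 bits
H(V) = -[(1/8)·log₂(1/8) + (5/8)·log₂(5/8) + (1/4)·log₂(1/4)]
  = 0.3750 + 0.4238 + 0.5000
  = 1.2988 bits
H(U,V) = -[(3/32)·log₂(3/32) + (15/32)·log₂(15/32) + (3/16)·log₂(3/16) + (1/32)·log₂(1/32) + (5/32)·log₂(5/32) + (1/16)·log₂(1/16)]
  = 0.3202 + 0.5124 + 0.4528 + 0.1563 + 0.4184 + 0.2500
  = 2.1101 bits

I(U;V) = H(U) + H(V) - H(U,V)
  = 0.8113 + 1.2988 - 2.1101
  = 0.0000 bits

I(P;Q) = 0.8960 bits > I(U;V) = 0.0000 bits, so (P, Q) has the higher mutual information (stronger dependence).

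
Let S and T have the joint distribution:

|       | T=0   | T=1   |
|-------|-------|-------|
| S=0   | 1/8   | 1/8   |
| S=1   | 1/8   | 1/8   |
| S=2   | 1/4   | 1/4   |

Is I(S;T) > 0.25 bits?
Marginal P(S) (row sums):
  P(S=0) = 1/8 + 1/8 = 1/4
  P(S=1) = 1/8 + 1/8 = 1/4
  P(S=2) = 1/4 + 1/4 = 1/2
Marginal P(T) (column sums):
  P(T=0) = 1/8 + 1/8 + 1/4 = 1/2
  P(T=1) = 1/8 + 1/8 + 1/4 = 1/2

H(S) = -[(1/4)·log₂(1/4) + (1/4)·log₂(1/4) + (1/2)·log₂(1/2)]
  = 0.5000 + 0.5000 + 0.5000
  = 1.5000 bits
H(T) = -[(1/2)·log₂(1/2) + (1/2)·log₂(1/2)]
  = 0.5000 + 0.5000
  = 1.0000 bits
H(S,T) = -[(1/8)·log₂(1/8) + (1/8)·log₂(1/8) + (1/8)·log₂(1/8) + (1/8)·log₂(1/8) + (1/4)·log₂(1/4) + (1/4)·log₂(1/4)]
  = 0.3750 + 0.3750 + 0.3750 + 0.3750 + 0.5000 + 0.5000
  = 2.5000 bits

I(S;T) = H(S) + H(T) - H(S,T)
  = 1.5000 + 1.0000 - 2.5000
  = 0.0000 bits

No. I(S;T) = 0.0000 bits, which is ≤ 0.25 bits.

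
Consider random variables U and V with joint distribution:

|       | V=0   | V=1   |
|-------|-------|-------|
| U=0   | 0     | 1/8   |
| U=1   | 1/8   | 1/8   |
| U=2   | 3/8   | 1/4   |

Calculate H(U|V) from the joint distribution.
Marginal P(V) (column sums):
  P(V=0) = 0 + 1/8 + 3/8 = 1/2
  P(V=1) = 1/8 + 1/8 + 1/4 = 1/2

H(U|V) = -Σ P(U,V)·log₂ P(U|V), where P(U|V) = P(U,V) / P(V)
  (cells with P(U,V) = 0 contribute 0)
  (U=0,V=1): P(U|V) = (1/8)/(1/2) = 1/4;  -(1/8)·log₂(1/4) = 0.2500
  (U=1,V=0): P(U|V) = (1/8)/(1/2) = 1/4;  -(1/8)·log₂(1/4) = 0.2500
  (U=1,V=1): P(U|V) = (1/8)/(1/2) = 1/4;  -(1/8)·log₂(1/4) = 0.2500
  (U=2,V=0): P(U|V) = (3/8)/(1/2) = 3/4;  -(3/8)·log₂(3/4) = 0.1556
  (U=2,V=1): P(U|V) = (1/4)/(1/2) = 1/2;  -(1/4)·log₂(1/2) = 0.2500
H(U|V) = 0.2500 + 0.2500 + 0.2500 + 0.1556 + 0.2500
  = 1.1556 bits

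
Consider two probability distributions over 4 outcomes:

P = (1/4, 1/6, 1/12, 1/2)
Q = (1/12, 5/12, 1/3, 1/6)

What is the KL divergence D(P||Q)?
D(P||Q) = Σ P(i) log₂(P(i)/Q(i))
  i=0: (1/4) × log₂((1/4)/(1/12)) = (1/4) × log₂(3) = 0.3962
  i=1: (1/6) × log₂((1/6)/(5/12)) = (1/6) × log₂(2/5) = -0.2203
  i=2: (1/12) × log₂((1/12)/(1/3)) = (1/12) × log₂(1/4) = -0.1667
  i=3: (1/2) × log₂((1/2)/(1/6)) = (1/2) × log₂(3) = 0.7925
D(P||Q) = 0.3962 - 0.2203 - 0.1667 + 0.7925
  = 0.8017 bits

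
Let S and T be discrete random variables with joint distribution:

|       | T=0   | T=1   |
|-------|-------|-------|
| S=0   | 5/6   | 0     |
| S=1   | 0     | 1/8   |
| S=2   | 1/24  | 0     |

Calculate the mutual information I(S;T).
Marginal P(S) (row sums):
  P(S=0) = 5/6 + 0 = 5/6
  P(S=1) = 0 + 1/8 = 1/8
  P(S=2) = 1/24 + 0 = 1/24
Marginal P(T) (column sums):
  P(T=0) = 5/6 + 0 + 1/24 = 7/8
  P(T=1) = 0 + 1/8 + 0 = 1/8

H(S) = -[(5/6)·log₂(5/6) + (1/8)·log₂(1/8) + (1/24)·log₂(1/24)]
  = 0.2192 + 0.3750 + 0.1910
  = 0.7852 bits
H(T) = -[(7/8)·log₂(7/8) + (1/8)·log₂(1/8)]
  = 0.1686 + 0.3750
  = 0.5436 bits
H(S,T) = -[(5/6)·log₂(5/6) + (1/8)·log₂(1/8) + (1/24)·log₂(1/24)]
  = 0.2192 + 0.3750 + 0.1910
  = 0.7852 bits

I(S;T) = H(S) + H(T) - H(S,T)
  = 0.7852 + 0.5436 - 0.7852
  = 0.5436 bits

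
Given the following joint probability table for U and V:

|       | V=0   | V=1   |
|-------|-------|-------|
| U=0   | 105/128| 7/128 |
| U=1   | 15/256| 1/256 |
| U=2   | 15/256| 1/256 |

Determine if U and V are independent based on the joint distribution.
Marginal P(U) (row sums):
  P(U=0) = 105/128 + 7/128 = 7/8
  P(U=1) = 15/256 + 1/256 = 1/16
  P(U=2) = 15/256 + 1/256 = 1/16
Marginal P(V) (column sums):
  P(V=0) = 105/128 + 15/256 + 15/256 = 15/16
  P(V=1) = 7/128 + 1/256 + 1/256 = 1/16

U and V are independent iff P(U=i,V=j) = P(U=i)·P(V=j) for every cell.
  P(U=0)·P(V=0) = 7/8 × 15/16 = 105/128 = P(U=0,V=0) ✓
  P(U=0)·P(V=1) = 7/8 × 1/16 = 7/128 = P(U=0,V=1) ✓
  P(U=1)·P(V=0) = 1/16 × 15/16 = 15/256 = P(U=1,V=0) ✓
  P(U=1)·P(V=1) = 1/16 × 1/16 = 1/256 = P(U=1,V=1) ✓
  P(U=2)·P(V=0) = 1/16 × 15/16 = 15/256 = P(U=2,V=0) ✓
  P(U=2)·P(V=1) = 1/16 × 1/16 = 1/256 = P(U=2,V=1) ✓

Yes, U and V are independent: every cell factors, so I(U;V) = 0 bits.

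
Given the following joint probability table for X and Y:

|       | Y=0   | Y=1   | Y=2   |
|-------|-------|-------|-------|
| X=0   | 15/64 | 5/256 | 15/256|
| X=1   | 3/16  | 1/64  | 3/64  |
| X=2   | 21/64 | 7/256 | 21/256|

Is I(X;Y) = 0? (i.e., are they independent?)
Marginal P(X) (row sums):
  P(X=0) = 15/64 + 5/256 + 15/256 = 5/16
  P(X=1) = 3/16 + 1/64 + 3/64 = 1/4
  P(X=2) = 21/64 + 7/256 + 21/256 = 7/16
Marginal P(Y) (column sums):
  P(Y=0) = 15/64 + 3/16 + 21/64 = 3/4
  P(Y=1) = 5/256 + 1/64 + 7/256 = 1/16
  P(Y=2) = 15/256 + 3/64 + 21/256 = 3/16

X and Y are independent iff P(X=i,Y=j) = P(X=i)·P(Y=j) for every cell.
  P(X=0)·P(Y=0) = 5/16 × 3/4 = 15/64 = P(X=0,Y=0) ✓
  P(X=0)·P(Y=1) = 5/16 × 1/16 = 5/256 = P(X=0,Y=1) ✓
  P(X=0)·P(Y=2) = 5/16 × 3/16 = 15/256 = P(X=0,Y=2) ✓
  P(X=1)·P(Y=0) = 1/4 × 3/4 = 3/16 = P(X=1,Y=0) ✓
  P(X=1)·P(Y=1) = 1/4 × 1/16 = 1/64 = P(X=1,Y=1) ✓
  P(X=1)·P(Y=2) = 1/4 × 3/16 = 3/64 = P(X=1,Y=2) ✓
  P(X=2)·P(Y=0) = 7/16 × 3/4 = 21/64 = P(X=2,Y=0) ✓
  P(X=2)·P(Y=1) = 7/16 × 1/16 = 7/256 = P(X=2,Y=1) ✓
  P(X=2)·P(Y=2) = 7/16 × 3/16 = 21/256 = P(X=2,Y=2) ✓

Yes, X and Y are independent: every cell factors, so I(X;Y) = 0 bits.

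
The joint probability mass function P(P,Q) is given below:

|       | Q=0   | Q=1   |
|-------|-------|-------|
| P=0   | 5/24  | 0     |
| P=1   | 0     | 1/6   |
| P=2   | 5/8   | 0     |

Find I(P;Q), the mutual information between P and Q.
Marginal P(P) (row sums):
  P(P=0) = 5/24 + 0 = 5/24
  P(P=1) = 0 + 1/6 = 1/6
  P(P=2) = 5/8 + 0 = 5/8
Marginal P(Q) (column sums):
  P(Q=0) = 5/24 + 0 + 5/8 = 5/6
  P(Q=1) = 0 + 1/6 + 0 = 1/6

H(P) = -[(5/24)·log₂(5/24) + (1/6)·log₂(1/6) + (5/8)·log₂(5/8)]
  = 0.4715 + 0.4308 + 0.4238
  = 1.3261 bits
H(Q) = -[(5/6)·log₂(5/6) + (1/6)·log₂(1/6)]
  = 0.2192 + 0.4308
  = 0.6500 bits
H(P,Q) = -[(5/24)·log₂(5/24) + (1/6)·log₂(1/6) + (5/8)·log₂(5/8)]
  = 0.4715 + 0.4308 + 0.4238
  = 1.3261 bits

I(P;Q) = H(P) + H(Q) - H(P,Q)
  = 1.3261 + 0.6500 - 1.3261
  = 0.6500 bits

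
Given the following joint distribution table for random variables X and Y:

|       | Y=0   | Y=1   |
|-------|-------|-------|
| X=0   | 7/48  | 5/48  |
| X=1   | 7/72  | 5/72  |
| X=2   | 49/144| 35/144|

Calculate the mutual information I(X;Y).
Marginal P(X) (row sums):
  P(X=0) = 7/48 + 5/48 = 1/4
  P(X=1) = 7/72 + 5/72 = 1/6
  P(X=2) = 49/144 + 35/144 = 7/12
Marginal P(Y) (column sums):
  P(Y=0) = 7/48 + 7/72 + 49/144 = 7/12
  P(Y=1) = 5/48 + 5/72 + 35/144 = 5/12

H(X) = -[(1/4)·log₂(1/4) + (1/6)·log₂(1/6) + (7/12)·log₂(7/12)]
  = 0.5000 + 0.4308 + 0.4536
  = 1.3844 bits
H(Y) = -[(7/12)·log₂(7/12) + (5/12)·log₂(5/12)]
  = 0.4536 + 0.5263
  = 0.9799 bits
H(X,Y) = -[(7/48)·log₂(7/48) + (5/48)·log₂(5/48) + (7/72)·log₂(7/72) + (5/72)·log₂(5/72) + (49/144)·log₂(49/144) + (35/144)·log₂(35/144)]
  = 0.4051 + 0.3399 + 0.3269 + 0.2672 + 0.5292 + 0.4960
  = 2.3643 bits

I(X;Y) = H(X) + H(Y) - H(X,Y)
  = 1.3844 + 0.9799 - 2.3643
  = 0.0000 bits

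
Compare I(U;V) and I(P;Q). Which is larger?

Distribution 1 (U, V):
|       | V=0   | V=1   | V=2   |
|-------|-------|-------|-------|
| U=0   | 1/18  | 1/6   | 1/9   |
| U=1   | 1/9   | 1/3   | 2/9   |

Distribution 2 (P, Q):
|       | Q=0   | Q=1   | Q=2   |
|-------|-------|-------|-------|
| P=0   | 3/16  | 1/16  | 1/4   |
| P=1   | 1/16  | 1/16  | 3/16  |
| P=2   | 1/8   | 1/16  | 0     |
Distribution 1 (U, V):
Marginal P(U) (row sums):
  P(U=0) = 1/18 + 1/6 + 1/9 = 1/3
  P(U=1) = 1/9 + 1/3 + 2/9 = 2/3
Marginal P(V) (column sums):
  P(V=0) = 1/18 + 1/9 = 1/6
  P(V=1) = 1/6 + 1/3 = 1/2
  P(V=2) = 1/9 + 2/9 = 1/3

H(U) = -[(1/3)·log₂(1/3) + (2/3)·log₂(2/3)]
  = 0.5283 + 0.3900
  = 0.9183 bits
H(V) = -[(1/6)·log₂(1/6) + (1/2)·log₂(1/2) + (1/3)·log₂(1/3)]
  = 0.4308 + 0.5000 + 0.5283
  = 1.4591 bits
H(U,V) = -[(1/18)·log₂(1/18) + (1/6)·log₂(1/6) + (1/9)·log₂(1/9) + (1/9)·log₂(1/9) + (1/3)·log₂(1/3) + (2/9)·log₂(2/9)]
  = 0.2317 + 0.4308 + 0.3522 + 0.3522 + 0.5283 + 0.4822
  = 2.3774 bits

I(U;V) = H(U) + H(V) - H(U,V)
  = 0.9183 + 1.4591 - 2.3774
  = 0.0000 bits

Distribution 2 (P, Q):
Marginal P(P) (row sums):
  P(P=0) = 3/16 + 1/16 + 1/4 = 1/2
  P(P=1) = 1/16 + 1/16 + 3/16 = 5/16
  P(P=2) = 1/8 + 1/16 + 0 = 3/16
Marginal P(Q) (column sums):
  P(Q=0) = 3/16 + 1/16 + 1/8 = 3/8
  P(Q=1) = 1/16 + 1/16 + 1/16 = 3/16
  P(Q=2) = 1/4 + 3/16 + 0 = 7/16

H(P) = -[(1/2)·log₂(1/2) + (5/16)·log₂(5/16) + (3/16)·log₂(3/16)]
  = 0.5000 + 0.5244 + 0.4528
  = 1.4772 bits
H(Q) = -[(3/8)·log₂(3/8) + (3/16)·log₂(3/16) + (7/16)·log₂(7/16)]
  = 0.5306 + 0.4528 + 0.5218
  = 1.5052 bits
H(P,Q) = -[(3/16)·log₂(3/16) + (1/16)·log₂(1/16) + (1/4)·log₂(1/4) + (1/16)·log₂(1/16) + (1/16)·log₂(1/16) + (3/16)·log₂(3/16) + (1/8)·log₂(1/8) + (1/16)·log₂(1/16)]
  = 0.4528 + 0.2500 + 0.5000 + 0.2500 + 0.2500 + 0.4528 + 0.3750 + 0.2500
  = 2.7806 bits

I(P;Q) = H(P) + H(Q) - H(P,Q)
  = 1.4772 + 1.5052 - 2.7806
  = 0.2018 bits

I(P;Q) = 0.2018 bits > I(U;V) = 0.0000 bits, so (P, Q) has the higher mutual information (stronger dependence).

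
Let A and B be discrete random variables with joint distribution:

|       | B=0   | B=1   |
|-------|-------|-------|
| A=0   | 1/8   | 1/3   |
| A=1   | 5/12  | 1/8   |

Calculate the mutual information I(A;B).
Marginal P(A) (row sums):
  P(A=0) = 1/8 + 1/3 = 11/24
  P(A=1) = 5/12 + 1/8 = 13/24
Marginal P(B) (column sums):
  P(B=0) = 1/8 + 5/12 = 13/24
  P(B=1) = 1/3 + 1/8 = 11/24

H(A) = -[(11/24)·log₂(11/24) + (13/24)·log₂(13/24)]
  = 0.5159 + 0.4791
  = 0.9950 bits
H(B) = -[(13/24)·log₂(13/24) + (11/24)·log₂(11/24)]
  = 0.4791 + 0.5159
  = 0.9950 bits
H(A,B) = -[(1/8)·log₂(1/8) + (1/3)·log₂(1/3) + (5/12)·log₂(5/12) + (1/8)·log₂(1/8)]
  = 0.3750 + 0.5283 + 0.5263 + 0.3750
  = 1.8046 bits

I(A;B) = H(A) + H(B) - H(A,B)
  = 0.9950 + 0.9950 - 1.8046
  = 0.1854 bits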